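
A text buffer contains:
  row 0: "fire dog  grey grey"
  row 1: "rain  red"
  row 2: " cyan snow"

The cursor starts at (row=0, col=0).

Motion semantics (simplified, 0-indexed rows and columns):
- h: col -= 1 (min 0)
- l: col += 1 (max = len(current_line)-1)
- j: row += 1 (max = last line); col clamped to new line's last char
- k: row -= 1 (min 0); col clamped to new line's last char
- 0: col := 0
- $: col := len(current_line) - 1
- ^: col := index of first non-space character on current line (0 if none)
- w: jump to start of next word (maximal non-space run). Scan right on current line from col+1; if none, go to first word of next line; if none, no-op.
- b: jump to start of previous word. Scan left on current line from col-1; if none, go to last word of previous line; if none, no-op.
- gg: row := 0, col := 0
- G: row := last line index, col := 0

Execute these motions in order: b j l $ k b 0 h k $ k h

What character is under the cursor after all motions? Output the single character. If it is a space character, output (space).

After 1 (b): row=0 col=0 char='f'
After 2 (j): row=1 col=0 char='r'
After 3 (l): row=1 col=1 char='a'
After 4 ($): row=1 col=8 char='d'
After 5 (k): row=0 col=8 char='_'
After 6 (b): row=0 col=5 char='d'
After 7 (0): row=0 col=0 char='f'
After 8 (h): row=0 col=0 char='f'
After 9 (k): row=0 col=0 char='f'
After 10 ($): row=0 col=18 char='y'
After 11 (k): row=0 col=18 char='y'
After 12 (h): row=0 col=17 char='e'

Answer: e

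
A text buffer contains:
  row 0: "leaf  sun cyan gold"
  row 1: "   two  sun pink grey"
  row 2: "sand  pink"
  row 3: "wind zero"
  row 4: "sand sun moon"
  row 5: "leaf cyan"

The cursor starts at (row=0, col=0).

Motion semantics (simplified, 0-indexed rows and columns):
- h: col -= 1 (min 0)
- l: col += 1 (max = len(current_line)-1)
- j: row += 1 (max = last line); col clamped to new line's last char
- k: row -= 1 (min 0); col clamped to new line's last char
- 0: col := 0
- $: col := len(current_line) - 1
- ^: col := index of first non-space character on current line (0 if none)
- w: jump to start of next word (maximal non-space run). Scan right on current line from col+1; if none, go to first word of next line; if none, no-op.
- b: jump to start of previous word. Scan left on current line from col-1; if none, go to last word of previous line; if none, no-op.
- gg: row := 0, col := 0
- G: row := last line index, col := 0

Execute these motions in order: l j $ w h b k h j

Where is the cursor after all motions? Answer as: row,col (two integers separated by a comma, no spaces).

After 1 (l): row=0 col=1 char='e'
After 2 (j): row=1 col=1 char='_'
After 3 ($): row=1 col=20 char='y'
After 4 (w): row=2 col=0 char='s'
After 5 (h): row=2 col=0 char='s'
After 6 (b): row=1 col=17 char='g'
After 7 (k): row=0 col=17 char='l'
After 8 (h): row=0 col=16 char='o'
After 9 (j): row=1 col=16 char='_'

Answer: 1,16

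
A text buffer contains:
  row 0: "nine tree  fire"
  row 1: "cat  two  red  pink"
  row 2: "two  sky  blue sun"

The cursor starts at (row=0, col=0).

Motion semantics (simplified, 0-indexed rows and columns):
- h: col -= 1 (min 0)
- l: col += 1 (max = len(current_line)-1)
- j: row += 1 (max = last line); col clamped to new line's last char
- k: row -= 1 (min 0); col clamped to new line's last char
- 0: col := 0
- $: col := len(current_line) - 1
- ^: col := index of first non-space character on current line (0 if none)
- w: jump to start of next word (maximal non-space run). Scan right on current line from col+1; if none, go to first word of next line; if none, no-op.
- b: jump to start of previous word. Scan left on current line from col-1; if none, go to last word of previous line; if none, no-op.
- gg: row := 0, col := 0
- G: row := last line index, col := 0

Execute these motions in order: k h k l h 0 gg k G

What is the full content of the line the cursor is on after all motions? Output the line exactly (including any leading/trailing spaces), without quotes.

After 1 (k): row=0 col=0 char='n'
After 2 (h): row=0 col=0 char='n'
After 3 (k): row=0 col=0 char='n'
After 4 (l): row=0 col=1 char='i'
After 5 (h): row=0 col=0 char='n'
After 6 (0): row=0 col=0 char='n'
After 7 (gg): row=0 col=0 char='n'
After 8 (k): row=0 col=0 char='n'
After 9 (G): row=2 col=0 char='t'

Answer: two  sky  blue sun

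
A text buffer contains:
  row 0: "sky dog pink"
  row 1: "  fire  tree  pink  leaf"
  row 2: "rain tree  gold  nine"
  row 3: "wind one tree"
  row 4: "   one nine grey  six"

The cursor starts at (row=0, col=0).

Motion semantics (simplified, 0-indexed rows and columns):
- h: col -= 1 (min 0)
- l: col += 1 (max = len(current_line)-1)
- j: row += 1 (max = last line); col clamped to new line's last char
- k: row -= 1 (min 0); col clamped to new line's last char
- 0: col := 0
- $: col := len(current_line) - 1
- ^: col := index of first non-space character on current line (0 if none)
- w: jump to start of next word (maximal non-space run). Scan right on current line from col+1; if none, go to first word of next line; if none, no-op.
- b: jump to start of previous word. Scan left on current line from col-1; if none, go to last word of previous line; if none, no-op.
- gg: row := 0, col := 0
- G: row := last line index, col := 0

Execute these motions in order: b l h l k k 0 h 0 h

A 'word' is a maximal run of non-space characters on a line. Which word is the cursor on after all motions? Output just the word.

Answer: sky

Derivation:
After 1 (b): row=0 col=0 char='s'
After 2 (l): row=0 col=1 char='k'
After 3 (h): row=0 col=0 char='s'
After 4 (l): row=0 col=1 char='k'
After 5 (k): row=0 col=1 char='k'
After 6 (k): row=0 col=1 char='k'
After 7 (0): row=0 col=0 char='s'
After 8 (h): row=0 col=0 char='s'
After 9 (0): row=0 col=0 char='s'
After 10 (h): row=0 col=0 char='s'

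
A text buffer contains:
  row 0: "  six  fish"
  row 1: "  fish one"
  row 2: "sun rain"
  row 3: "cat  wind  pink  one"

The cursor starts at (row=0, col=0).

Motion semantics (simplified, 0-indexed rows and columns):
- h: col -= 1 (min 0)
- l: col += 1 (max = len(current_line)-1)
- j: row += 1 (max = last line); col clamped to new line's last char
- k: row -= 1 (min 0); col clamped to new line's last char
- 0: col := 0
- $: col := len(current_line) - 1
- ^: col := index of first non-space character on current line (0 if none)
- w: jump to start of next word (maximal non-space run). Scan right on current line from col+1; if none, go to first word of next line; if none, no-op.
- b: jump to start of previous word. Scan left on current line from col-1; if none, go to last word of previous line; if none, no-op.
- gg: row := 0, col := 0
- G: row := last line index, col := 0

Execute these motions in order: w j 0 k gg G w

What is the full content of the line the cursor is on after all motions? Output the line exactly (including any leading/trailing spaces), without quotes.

Answer: cat  wind  pink  one

Derivation:
After 1 (w): row=0 col=2 char='s'
After 2 (j): row=1 col=2 char='f'
After 3 (0): row=1 col=0 char='_'
After 4 (k): row=0 col=0 char='_'
After 5 (gg): row=0 col=0 char='_'
After 6 (G): row=3 col=0 char='c'
After 7 (w): row=3 col=5 char='w'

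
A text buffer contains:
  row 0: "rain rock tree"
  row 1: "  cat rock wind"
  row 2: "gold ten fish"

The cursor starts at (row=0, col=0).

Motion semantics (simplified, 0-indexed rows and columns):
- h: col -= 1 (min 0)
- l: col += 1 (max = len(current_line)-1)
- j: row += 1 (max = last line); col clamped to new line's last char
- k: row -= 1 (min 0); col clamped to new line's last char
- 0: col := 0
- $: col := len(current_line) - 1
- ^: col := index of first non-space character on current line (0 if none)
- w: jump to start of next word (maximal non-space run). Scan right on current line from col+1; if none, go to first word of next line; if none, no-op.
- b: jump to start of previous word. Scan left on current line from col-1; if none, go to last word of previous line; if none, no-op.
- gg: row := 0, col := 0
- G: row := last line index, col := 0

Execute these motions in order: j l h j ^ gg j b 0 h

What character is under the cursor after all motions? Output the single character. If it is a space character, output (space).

After 1 (j): row=1 col=0 char='_'
After 2 (l): row=1 col=1 char='_'
After 3 (h): row=1 col=0 char='_'
After 4 (j): row=2 col=0 char='g'
After 5 (^): row=2 col=0 char='g'
After 6 (gg): row=0 col=0 char='r'
After 7 (j): row=1 col=0 char='_'
After 8 (b): row=0 col=10 char='t'
After 9 (0): row=0 col=0 char='r'
After 10 (h): row=0 col=0 char='r'

Answer: r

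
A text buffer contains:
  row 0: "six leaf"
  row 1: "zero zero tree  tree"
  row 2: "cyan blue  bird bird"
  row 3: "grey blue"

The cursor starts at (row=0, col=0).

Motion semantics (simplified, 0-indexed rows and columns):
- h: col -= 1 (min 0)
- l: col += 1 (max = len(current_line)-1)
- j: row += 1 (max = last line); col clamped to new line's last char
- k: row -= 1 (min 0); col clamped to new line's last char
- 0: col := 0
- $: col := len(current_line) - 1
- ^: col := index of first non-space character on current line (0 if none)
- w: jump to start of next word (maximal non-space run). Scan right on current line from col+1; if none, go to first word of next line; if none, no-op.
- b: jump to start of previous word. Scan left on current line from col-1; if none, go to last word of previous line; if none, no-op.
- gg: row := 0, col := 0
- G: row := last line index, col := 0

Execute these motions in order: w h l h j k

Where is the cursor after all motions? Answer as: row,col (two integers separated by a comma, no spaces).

After 1 (w): row=0 col=4 char='l'
After 2 (h): row=0 col=3 char='_'
After 3 (l): row=0 col=4 char='l'
After 4 (h): row=0 col=3 char='_'
After 5 (j): row=1 col=3 char='o'
After 6 (k): row=0 col=3 char='_'

Answer: 0,3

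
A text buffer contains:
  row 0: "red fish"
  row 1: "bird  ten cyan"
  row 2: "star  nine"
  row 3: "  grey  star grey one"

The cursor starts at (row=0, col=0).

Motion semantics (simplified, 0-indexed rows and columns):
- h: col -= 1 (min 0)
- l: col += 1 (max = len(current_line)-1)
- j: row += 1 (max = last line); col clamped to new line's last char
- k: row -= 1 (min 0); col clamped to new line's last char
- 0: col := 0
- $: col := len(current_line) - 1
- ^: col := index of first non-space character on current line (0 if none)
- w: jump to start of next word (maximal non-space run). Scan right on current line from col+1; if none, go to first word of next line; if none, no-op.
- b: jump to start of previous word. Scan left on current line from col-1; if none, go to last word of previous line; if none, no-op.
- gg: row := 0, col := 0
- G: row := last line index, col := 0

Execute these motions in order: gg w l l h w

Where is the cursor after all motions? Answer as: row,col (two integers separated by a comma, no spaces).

After 1 (gg): row=0 col=0 char='r'
After 2 (w): row=0 col=4 char='f'
After 3 (l): row=0 col=5 char='i'
After 4 (l): row=0 col=6 char='s'
After 5 (h): row=0 col=5 char='i'
After 6 (w): row=1 col=0 char='b'

Answer: 1,0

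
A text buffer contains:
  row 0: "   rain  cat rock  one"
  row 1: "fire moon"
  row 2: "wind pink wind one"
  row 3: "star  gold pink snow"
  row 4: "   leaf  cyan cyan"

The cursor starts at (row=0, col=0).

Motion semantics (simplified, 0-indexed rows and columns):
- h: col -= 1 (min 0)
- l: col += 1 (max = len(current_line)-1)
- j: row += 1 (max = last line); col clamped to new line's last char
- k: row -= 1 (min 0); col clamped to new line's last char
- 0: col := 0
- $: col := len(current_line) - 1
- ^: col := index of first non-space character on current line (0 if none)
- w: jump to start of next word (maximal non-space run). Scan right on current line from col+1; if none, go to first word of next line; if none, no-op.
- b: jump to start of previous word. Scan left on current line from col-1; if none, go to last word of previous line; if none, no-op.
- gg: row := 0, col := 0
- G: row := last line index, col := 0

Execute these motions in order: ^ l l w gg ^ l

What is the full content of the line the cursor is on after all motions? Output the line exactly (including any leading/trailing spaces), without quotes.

After 1 (^): row=0 col=3 char='r'
After 2 (l): row=0 col=4 char='a'
After 3 (l): row=0 col=5 char='i'
After 4 (w): row=0 col=9 char='c'
After 5 (gg): row=0 col=0 char='_'
After 6 (^): row=0 col=3 char='r'
After 7 (l): row=0 col=4 char='a'

Answer:    rain  cat rock  one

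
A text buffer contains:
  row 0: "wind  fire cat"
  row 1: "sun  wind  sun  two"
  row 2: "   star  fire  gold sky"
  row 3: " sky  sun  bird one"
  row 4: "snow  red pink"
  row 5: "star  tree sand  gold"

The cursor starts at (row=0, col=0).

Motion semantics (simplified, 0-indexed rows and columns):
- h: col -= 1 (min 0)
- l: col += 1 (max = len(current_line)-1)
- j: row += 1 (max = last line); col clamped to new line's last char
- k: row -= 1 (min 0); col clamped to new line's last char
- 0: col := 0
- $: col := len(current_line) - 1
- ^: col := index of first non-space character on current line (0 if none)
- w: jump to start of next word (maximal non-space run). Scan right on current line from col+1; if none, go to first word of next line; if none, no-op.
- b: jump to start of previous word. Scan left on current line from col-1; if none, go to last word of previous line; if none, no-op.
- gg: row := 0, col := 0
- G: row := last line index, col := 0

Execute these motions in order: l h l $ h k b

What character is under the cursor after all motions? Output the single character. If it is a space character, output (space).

After 1 (l): row=0 col=1 char='i'
After 2 (h): row=0 col=0 char='w'
After 3 (l): row=0 col=1 char='i'
After 4 ($): row=0 col=13 char='t'
After 5 (h): row=0 col=12 char='a'
After 6 (k): row=0 col=12 char='a'
After 7 (b): row=0 col=11 char='c'

Answer: c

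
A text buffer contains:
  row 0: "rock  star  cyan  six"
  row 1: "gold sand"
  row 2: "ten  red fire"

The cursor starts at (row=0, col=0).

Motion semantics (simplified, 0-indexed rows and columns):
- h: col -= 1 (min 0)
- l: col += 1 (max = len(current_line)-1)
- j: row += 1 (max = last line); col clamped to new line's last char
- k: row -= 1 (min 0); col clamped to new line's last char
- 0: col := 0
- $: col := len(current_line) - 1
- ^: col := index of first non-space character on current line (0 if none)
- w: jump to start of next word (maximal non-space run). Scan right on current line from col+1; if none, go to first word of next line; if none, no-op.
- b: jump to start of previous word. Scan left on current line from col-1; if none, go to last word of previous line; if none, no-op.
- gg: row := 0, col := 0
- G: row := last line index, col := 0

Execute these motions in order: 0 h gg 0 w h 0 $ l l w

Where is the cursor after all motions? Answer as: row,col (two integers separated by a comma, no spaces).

After 1 (0): row=0 col=0 char='r'
After 2 (h): row=0 col=0 char='r'
After 3 (gg): row=0 col=0 char='r'
After 4 (0): row=0 col=0 char='r'
After 5 (w): row=0 col=6 char='s'
After 6 (h): row=0 col=5 char='_'
After 7 (0): row=0 col=0 char='r'
After 8 ($): row=0 col=20 char='x'
After 9 (l): row=0 col=20 char='x'
After 10 (l): row=0 col=20 char='x'
After 11 (w): row=1 col=0 char='g'

Answer: 1,0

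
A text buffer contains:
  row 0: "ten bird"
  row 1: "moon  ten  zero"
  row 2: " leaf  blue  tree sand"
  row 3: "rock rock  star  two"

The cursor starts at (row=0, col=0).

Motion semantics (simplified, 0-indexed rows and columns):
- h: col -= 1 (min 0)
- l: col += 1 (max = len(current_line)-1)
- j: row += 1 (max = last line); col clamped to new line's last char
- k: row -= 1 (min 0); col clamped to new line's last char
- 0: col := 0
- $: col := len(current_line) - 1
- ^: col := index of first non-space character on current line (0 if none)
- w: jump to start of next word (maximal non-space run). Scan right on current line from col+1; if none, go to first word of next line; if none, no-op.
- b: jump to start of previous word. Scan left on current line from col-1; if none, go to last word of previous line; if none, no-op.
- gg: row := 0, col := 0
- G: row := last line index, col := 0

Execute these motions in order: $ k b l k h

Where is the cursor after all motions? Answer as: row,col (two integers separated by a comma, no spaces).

After 1 ($): row=0 col=7 char='d'
After 2 (k): row=0 col=7 char='d'
After 3 (b): row=0 col=4 char='b'
After 4 (l): row=0 col=5 char='i'
After 5 (k): row=0 col=5 char='i'
After 6 (h): row=0 col=4 char='b'

Answer: 0,4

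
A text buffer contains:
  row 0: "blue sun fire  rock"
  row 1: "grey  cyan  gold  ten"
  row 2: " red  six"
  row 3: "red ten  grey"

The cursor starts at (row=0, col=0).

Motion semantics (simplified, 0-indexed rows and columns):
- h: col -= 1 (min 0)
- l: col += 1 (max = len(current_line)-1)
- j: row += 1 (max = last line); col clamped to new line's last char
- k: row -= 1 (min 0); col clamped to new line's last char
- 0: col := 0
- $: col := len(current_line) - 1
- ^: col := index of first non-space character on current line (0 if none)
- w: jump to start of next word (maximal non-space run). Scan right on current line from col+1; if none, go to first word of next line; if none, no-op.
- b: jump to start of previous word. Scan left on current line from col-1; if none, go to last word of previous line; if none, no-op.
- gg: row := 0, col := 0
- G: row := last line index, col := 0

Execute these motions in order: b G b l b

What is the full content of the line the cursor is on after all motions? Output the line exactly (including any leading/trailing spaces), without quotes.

Answer:  red  six

Derivation:
After 1 (b): row=0 col=0 char='b'
After 2 (G): row=3 col=0 char='r'
After 3 (b): row=2 col=6 char='s'
After 4 (l): row=2 col=7 char='i'
After 5 (b): row=2 col=6 char='s'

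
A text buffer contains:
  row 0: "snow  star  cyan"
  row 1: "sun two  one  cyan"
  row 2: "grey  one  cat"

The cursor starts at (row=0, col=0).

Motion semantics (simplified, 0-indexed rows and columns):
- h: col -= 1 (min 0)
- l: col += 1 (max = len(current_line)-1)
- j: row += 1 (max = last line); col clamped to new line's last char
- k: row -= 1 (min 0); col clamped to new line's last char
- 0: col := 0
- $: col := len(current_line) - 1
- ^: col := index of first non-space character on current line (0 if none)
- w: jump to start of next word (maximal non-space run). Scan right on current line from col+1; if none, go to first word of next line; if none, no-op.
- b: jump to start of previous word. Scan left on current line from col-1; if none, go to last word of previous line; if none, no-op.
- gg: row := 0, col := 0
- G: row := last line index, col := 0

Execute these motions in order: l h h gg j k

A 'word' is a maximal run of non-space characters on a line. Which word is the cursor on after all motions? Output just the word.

Answer: snow

Derivation:
After 1 (l): row=0 col=1 char='n'
After 2 (h): row=0 col=0 char='s'
After 3 (h): row=0 col=0 char='s'
After 4 (gg): row=0 col=0 char='s'
After 5 (j): row=1 col=0 char='s'
After 6 (k): row=0 col=0 char='s'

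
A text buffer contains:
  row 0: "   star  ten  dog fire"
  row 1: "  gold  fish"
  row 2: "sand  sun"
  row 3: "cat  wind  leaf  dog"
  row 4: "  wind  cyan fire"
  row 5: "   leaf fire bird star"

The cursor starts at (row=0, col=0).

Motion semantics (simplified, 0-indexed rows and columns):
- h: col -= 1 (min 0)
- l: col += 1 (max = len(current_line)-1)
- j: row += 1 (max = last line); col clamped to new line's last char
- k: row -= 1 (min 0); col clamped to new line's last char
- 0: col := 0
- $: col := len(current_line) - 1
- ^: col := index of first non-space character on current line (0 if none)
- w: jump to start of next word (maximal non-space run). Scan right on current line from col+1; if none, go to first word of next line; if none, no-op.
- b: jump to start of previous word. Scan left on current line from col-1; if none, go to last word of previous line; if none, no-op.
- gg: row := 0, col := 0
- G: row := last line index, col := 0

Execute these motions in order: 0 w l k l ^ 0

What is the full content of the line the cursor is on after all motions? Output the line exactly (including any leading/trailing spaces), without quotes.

Answer:    star  ten  dog fire

Derivation:
After 1 (0): row=0 col=0 char='_'
After 2 (w): row=0 col=3 char='s'
After 3 (l): row=0 col=4 char='t'
After 4 (k): row=0 col=4 char='t'
After 5 (l): row=0 col=5 char='a'
After 6 (^): row=0 col=3 char='s'
After 7 (0): row=0 col=0 char='_'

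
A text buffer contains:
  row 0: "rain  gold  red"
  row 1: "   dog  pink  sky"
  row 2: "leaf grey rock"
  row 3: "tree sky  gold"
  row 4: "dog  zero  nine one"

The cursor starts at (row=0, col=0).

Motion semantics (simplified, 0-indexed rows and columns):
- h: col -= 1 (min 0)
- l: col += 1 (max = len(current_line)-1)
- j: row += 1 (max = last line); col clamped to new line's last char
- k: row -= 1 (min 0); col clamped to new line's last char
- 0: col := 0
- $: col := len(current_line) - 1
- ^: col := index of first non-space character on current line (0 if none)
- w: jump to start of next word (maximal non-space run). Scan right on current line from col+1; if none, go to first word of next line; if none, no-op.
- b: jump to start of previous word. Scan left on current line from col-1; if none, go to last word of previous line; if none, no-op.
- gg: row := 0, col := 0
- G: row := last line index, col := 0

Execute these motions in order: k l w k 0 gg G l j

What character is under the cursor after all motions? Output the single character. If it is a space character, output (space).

Answer: o

Derivation:
After 1 (k): row=0 col=0 char='r'
After 2 (l): row=0 col=1 char='a'
After 3 (w): row=0 col=6 char='g'
After 4 (k): row=0 col=6 char='g'
After 5 (0): row=0 col=0 char='r'
After 6 (gg): row=0 col=0 char='r'
After 7 (G): row=4 col=0 char='d'
After 8 (l): row=4 col=1 char='o'
After 9 (j): row=4 col=1 char='o'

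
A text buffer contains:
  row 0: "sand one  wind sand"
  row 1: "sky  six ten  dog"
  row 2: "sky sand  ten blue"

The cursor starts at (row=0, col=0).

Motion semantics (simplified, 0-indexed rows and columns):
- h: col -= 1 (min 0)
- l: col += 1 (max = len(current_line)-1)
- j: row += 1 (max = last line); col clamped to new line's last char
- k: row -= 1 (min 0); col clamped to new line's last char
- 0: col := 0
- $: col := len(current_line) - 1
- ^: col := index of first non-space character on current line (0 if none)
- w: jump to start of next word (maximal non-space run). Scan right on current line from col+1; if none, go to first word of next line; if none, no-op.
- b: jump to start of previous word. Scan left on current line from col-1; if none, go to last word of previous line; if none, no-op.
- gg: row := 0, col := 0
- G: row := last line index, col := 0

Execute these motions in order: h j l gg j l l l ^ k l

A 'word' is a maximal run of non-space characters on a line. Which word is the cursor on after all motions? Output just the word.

Answer: sand

Derivation:
After 1 (h): row=0 col=0 char='s'
After 2 (j): row=1 col=0 char='s'
After 3 (l): row=1 col=1 char='k'
After 4 (gg): row=0 col=0 char='s'
After 5 (j): row=1 col=0 char='s'
After 6 (l): row=1 col=1 char='k'
After 7 (l): row=1 col=2 char='y'
After 8 (l): row=1 col=3 char='_'
After 9 (^): row=1 col=0 char='s'
After 10 (k): row=0 col=0 char='s'
After 11 (l): row=0 col=1 char='a'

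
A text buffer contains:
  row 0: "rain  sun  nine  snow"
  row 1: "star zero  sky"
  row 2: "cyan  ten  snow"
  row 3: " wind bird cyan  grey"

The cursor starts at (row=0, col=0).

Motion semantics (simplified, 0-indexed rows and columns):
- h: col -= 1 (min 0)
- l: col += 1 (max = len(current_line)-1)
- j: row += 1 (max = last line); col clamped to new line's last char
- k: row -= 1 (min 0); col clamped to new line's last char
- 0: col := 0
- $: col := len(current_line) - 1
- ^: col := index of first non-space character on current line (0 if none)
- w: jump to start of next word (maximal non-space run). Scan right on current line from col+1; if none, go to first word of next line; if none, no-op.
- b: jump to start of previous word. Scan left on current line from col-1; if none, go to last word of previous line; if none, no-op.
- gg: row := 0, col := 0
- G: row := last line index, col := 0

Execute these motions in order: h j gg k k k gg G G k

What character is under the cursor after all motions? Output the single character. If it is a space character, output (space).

After 1 (h): row=0 col=0 char='r'
After 2 (j): row=1 col=0 char='s'
After 3 (gg): row=0 col=0 char='r'
After 4 (k): row=0 col=0 char='r'
After 5 (k): row=0 col=0 char='r'
After 6 (k): row=0 col=0 char='r'
After 7 (gg): row=0 col=0 char='r'
After 8 (G): row=3 col=0 char='_'
After 9 (G): row=3 col=0 char='_'
After 10 (k): row=2 col=0 char='c'

Answer: c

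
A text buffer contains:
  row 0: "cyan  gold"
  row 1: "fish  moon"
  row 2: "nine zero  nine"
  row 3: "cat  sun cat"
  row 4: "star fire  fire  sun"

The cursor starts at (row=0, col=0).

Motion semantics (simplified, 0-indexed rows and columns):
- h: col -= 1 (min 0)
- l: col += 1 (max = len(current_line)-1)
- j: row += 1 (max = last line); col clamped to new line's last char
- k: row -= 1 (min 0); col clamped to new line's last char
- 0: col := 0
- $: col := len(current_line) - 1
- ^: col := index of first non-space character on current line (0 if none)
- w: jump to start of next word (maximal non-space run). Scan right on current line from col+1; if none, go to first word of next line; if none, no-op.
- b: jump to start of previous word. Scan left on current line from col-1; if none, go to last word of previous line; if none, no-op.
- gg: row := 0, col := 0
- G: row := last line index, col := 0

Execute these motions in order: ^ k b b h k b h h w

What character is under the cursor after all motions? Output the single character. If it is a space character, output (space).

Answer: g

Derivation:
After 1 (^): row=0 col=0 char='c'
After 2 (k): row=0 col=0 char='c'
After 3 (b): row=0 col=0 char='c'
After 4 (b): row=0 col=0 char='c'
After 5 (h): row=0 col=0 char='c'
After 6 (k): row=0 col=0 char='c'
After 7 (b): row=0 col=0 char='c'
After 8 (h): row=0 col=0 char='c'
After 9 (h): row=0 col=0 char='c'
After 10 (w): row=0 col=6 char='g'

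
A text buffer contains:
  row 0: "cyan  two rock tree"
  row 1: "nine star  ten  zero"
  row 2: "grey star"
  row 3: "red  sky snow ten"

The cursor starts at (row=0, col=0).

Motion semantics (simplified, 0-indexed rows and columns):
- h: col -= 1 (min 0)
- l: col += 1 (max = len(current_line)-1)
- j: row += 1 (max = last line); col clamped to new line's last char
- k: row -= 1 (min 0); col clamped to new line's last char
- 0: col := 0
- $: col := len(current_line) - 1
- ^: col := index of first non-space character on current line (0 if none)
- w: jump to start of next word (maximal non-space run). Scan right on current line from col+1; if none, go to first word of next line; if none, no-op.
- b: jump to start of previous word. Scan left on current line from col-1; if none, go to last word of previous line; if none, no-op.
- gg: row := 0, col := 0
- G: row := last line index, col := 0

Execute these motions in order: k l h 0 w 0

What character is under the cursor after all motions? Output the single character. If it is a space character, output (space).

Answer: c

Derivation:
After 1 (k): row=0 col=0 char='c'
After 2 (l): row=0 col=1 char='y'
After 3 (h): row=0 col=0 char='c'
After 4 (0): row=0 col=0 char='c'
After 5 (w): row=0 col=6 char='t'
After 6 (0): row=0 col=0 char='c'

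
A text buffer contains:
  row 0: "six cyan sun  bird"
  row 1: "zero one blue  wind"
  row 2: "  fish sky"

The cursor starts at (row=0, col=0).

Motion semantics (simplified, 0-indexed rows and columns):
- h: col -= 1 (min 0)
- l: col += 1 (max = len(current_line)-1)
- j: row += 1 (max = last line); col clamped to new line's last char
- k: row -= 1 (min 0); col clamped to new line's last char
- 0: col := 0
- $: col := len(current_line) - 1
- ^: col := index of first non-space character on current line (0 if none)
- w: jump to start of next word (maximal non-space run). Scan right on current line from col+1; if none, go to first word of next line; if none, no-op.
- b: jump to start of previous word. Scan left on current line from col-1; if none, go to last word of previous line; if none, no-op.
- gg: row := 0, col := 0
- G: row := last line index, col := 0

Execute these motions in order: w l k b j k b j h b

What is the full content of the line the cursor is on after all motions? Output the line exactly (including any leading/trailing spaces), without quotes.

Answer: six cyan sun  bird

Derivation:
After 1 (w): row=0 col=4 char='c'
After 2 (l): row=0 col=5 char='y'
After 3 (k): row=0 col=5 char='y'
After 4 (b): row=0 col=4 char='c'
After 5 (j): row=1 col=4 char='_'
After 6 (k): row=0 col=4 char='c'
After 7 (b): row=0 col=0 char='s'
After 8 (j): row=1 col=0 char='z'
After 9 (h): row=1 col=0 char='z'
After 10 (b): row=0 col=14 char='b'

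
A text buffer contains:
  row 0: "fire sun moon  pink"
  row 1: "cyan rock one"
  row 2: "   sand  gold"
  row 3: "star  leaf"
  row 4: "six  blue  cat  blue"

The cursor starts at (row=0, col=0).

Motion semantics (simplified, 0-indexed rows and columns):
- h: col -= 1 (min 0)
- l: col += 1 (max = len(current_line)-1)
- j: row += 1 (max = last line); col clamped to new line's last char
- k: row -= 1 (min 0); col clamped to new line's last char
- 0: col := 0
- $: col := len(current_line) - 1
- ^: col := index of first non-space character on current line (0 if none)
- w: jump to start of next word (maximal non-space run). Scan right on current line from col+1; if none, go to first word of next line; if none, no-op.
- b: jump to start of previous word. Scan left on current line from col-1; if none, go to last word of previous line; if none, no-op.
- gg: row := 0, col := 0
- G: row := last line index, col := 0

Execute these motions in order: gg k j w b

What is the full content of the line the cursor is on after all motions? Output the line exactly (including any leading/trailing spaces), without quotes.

Answer: cyan rock one

Derivation:
After 1 (gg): row=0 col=0 char='f'
After 2 (k): row=0 col=0 char='f'
After 3 (j): row=1 col=0 char='c'
After 4 (w): row=1 col=5 char='r'
After 5 (b): row=1 col=0 char='c'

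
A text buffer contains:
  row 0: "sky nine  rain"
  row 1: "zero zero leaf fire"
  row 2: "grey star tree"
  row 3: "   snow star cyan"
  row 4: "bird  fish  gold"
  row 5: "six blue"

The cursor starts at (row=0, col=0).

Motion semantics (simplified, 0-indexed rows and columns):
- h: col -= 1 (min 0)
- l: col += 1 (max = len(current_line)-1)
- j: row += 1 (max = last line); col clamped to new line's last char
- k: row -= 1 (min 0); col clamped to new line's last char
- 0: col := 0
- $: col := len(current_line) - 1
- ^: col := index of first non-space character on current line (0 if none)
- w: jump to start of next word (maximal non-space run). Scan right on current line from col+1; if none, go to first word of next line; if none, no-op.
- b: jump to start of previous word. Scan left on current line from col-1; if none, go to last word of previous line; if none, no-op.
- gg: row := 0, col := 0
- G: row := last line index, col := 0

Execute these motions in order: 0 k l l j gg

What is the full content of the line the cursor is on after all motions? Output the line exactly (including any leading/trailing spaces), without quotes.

After 1 (0): row=0 col=0 char='s'
After 2 (k): row=0 col=0 char='s'
After 3 (l): row=0 col=1 char='k'
After 4 (l): row=0 col=2 char='y'
After 5 (j): row=1 col=2 char='r'
After 6 (gg): row=0 col=0 char='s'

Answer: sky nine  rain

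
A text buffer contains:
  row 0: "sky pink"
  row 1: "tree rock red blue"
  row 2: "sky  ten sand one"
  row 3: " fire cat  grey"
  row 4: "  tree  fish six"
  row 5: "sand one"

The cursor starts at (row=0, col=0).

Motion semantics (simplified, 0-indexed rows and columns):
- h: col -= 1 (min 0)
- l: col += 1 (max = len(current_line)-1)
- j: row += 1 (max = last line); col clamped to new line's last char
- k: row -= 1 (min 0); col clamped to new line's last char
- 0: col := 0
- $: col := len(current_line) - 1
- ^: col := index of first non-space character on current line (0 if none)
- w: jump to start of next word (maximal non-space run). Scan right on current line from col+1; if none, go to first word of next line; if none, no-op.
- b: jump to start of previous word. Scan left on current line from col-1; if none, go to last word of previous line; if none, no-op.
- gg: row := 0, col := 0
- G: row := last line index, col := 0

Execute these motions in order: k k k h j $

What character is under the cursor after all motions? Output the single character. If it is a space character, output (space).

Answer: e

Derivation:
After 1 (k): row=0 col=0 char='s'
After 2 (k): row=0 col=0 char='s'
After 3 (k): row=0 col=0 char='s'
After 4 (h): row=0 col=0 char='s'
After 5 (j): row=1 col=0 char='t'
After 6 ($): row=1 col=17 char='e'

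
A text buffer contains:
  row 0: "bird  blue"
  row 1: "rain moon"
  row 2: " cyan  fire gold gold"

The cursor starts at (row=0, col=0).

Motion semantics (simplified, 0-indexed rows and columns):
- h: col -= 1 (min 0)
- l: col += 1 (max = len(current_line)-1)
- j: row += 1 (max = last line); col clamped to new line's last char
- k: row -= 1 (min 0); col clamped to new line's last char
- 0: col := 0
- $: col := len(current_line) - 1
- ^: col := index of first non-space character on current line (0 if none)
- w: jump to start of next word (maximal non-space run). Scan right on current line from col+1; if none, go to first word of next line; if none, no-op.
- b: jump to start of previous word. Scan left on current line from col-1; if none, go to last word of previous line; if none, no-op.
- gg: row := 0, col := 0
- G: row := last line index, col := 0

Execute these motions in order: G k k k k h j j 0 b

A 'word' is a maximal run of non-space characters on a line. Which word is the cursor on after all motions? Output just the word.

After 1 (G): row=2 col=0 char='_'
After 2 (k): row=1 col=0 char='r'
After 3 (k): row=0 col=0 char='b'
After 4 (k): row=0 col=0 char='b'
After 5 (k): row=0 col=0 char='b'
After 6 (h): row=0 col=0 char='b'
After 7 (j): row=1 col=0 char='r'
After 8 (j): row=2 col=0 char='_'
After 9 (0): row=2 col=0 char='_'
After 10 (b): row=1 col=5 char='m'

Answer: moon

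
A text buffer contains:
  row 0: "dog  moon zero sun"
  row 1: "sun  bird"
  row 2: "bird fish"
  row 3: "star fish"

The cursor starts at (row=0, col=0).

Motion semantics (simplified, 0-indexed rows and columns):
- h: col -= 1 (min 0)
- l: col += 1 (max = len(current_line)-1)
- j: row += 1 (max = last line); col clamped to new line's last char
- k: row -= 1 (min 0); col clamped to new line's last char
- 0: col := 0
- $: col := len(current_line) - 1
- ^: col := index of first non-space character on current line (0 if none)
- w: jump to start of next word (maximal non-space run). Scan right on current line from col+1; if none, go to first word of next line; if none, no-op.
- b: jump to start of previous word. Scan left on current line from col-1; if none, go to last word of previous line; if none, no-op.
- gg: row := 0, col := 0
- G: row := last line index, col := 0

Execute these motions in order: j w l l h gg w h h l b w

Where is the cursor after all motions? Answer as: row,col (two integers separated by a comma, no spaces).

After 1 (j): row=1 col=0 char='s'
After 2 (w): row=1 col=5 char='b'
After 3 (l): row=1 col=6 char='i'
After 4 (l): row=1 col=7 char='r'
After 5 (h): row=1 col=6 char='i'
After 6 (gg): row=0 col=0 char='d'
After 7 (w): row=0 col=5 char='m'
After 8 (h): row=0 col=4 char='_'
After 9 (h): row=0 col=3 char='_'
After 10 (l): row=0 col=4 char='_'
After 11 (b): row=0 col=0 char='d'
After 12 (w): row=0 col=5 char='m'

Answer: 0,5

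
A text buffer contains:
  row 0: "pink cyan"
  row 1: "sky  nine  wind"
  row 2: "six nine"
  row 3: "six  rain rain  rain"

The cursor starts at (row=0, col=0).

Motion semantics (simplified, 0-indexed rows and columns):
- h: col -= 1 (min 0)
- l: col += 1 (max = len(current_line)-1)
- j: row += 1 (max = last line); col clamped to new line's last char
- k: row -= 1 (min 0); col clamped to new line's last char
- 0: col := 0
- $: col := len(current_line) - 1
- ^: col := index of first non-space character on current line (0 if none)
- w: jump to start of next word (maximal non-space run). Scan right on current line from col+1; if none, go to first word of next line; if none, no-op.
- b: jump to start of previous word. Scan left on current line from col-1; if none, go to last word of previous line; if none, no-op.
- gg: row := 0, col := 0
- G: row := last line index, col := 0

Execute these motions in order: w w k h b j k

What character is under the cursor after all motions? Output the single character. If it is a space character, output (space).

After 1 (w): row=0 col=5 char='c'
After 2 (w): row=1 col=0 char='s'
After 3 (k): row=0 col=0 char='p'
After 4 (h): row=0 col=0 char='p'
After 5 (b): row=0 col=0 char='p'
After 6 (j): row=1 col=0 char='s'
After 7 (k): row=0 col=0 char='p'

Answer: p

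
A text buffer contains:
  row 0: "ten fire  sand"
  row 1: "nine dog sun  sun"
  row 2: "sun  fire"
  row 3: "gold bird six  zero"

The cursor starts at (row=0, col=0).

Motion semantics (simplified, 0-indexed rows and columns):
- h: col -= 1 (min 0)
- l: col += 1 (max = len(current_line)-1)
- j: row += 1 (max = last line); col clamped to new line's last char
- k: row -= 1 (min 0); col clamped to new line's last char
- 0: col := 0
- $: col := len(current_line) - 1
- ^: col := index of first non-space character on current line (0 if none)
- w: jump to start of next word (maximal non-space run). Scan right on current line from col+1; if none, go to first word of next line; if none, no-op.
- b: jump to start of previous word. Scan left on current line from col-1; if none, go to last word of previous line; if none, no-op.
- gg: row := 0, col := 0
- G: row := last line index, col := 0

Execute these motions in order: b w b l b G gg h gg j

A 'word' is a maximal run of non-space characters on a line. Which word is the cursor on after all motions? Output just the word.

Answer: nine

Derivation:
After 1 (b): row=0 col=0 char='t'
After 2 (w): row=0 col=4 char='f'
After 3 (b): row=0 col=0 char='t'
After 4 (l): row=0 col=1 char='e'
After 5 (b): row=0 col=0 char='t'
After 6 (G): row=3 col=0 char='g'
After 7 (gg): row=0 col=0 char='t'
After 8 (h): row=0 col=0 char='t'
After 9 (gg): row=0 col=0 char='t'
After 10 (j): row=1 col=0 char='n'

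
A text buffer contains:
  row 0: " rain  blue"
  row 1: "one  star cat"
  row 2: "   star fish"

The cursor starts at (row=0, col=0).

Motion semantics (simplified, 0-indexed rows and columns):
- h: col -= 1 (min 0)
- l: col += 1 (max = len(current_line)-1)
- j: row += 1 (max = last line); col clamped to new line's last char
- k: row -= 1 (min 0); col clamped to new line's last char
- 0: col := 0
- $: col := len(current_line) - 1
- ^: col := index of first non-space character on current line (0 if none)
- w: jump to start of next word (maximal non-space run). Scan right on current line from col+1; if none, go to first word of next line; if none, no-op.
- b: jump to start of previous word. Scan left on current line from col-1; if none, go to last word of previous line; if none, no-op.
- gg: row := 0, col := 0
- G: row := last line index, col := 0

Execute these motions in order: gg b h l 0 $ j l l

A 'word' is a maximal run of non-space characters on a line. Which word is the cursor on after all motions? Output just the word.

After 1 (gg): row=0 col=0 char='_'
After 2 (b): row=0 col=0 char='_'
After 3 (h): row=0 col=0 char='_'
After 4 (l): row=0 col=1 char='r'
After 5 (0): row=0 col=0 char='_'
After 6 ($): row=0 col=10 char='e'
After 7 (j): row=1 col=10 char='c'
After 8 (l): row=1 col=11 char='a'
After 9 (l): row=1 col=12 char='t'

Answer: cat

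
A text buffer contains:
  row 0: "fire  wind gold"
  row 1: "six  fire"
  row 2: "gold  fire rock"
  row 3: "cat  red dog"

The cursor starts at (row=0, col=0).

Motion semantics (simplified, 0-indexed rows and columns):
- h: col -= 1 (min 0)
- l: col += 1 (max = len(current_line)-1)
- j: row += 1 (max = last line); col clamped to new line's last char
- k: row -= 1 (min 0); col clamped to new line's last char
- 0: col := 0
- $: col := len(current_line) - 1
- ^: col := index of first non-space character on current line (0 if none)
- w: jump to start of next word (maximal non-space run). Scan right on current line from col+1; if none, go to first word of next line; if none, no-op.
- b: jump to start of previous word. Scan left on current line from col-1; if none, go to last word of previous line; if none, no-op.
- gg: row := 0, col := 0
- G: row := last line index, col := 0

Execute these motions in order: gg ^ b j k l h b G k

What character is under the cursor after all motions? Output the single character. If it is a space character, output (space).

After 1 (gg): row=0 col=0 char='f'
After 2 (^): row=0 col=0 char='f'
After 3 (b): row=0 col=0 char='f'
After 4 (j): row=1 col=0 char='s'
After 5 (k): row=0 col=0 char='f'
After 6 (l): row=0 col=1 char='i'
After 7 (h): row=0 col=0 char='f'
After 8 (b): row=0 col=0 char='f'
After 9 (G): row=3 col=0 char='c'
After 10 (k): row=2 col=0 char='g'

Answer: g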